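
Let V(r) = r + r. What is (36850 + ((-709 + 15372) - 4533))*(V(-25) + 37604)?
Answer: 1764286920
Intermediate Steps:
V(r) = 2*r
(36850 + ((-709 + 15372) - 4533))*(V(-25) + 37604) = (36850 + ((-709 + 15372) - 4533))*(2*(-25) + 37604) = (36850 + (14663 - 4533))*(-50 + 37604) = (36850 + 10130)*37554 = 46980*37554 = 1764286920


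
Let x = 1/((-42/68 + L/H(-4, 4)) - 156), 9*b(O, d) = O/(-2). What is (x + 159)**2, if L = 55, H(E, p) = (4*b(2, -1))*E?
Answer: 29540779430449/1168614225 ≈ 25278.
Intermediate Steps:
b(O, d) = -O/18 (b(O, d) = (O/(-2))/9 = (O*(-1/2))/9 = (-O/2)/9 = -O/18)
H(E, p) = -4*E/9 (H(E, p) = (4*(-1/18*2))*E = (4*(-1/9))*E = -4*E/9)
x = -272/34185 (x = 1/((-42/68 + 55/((-4/9*(-4)))) - 156) = 1/((-42*1/68 + 55/(16/9)) - 156) = 1/((-21/34 + 55*(9/16)) - 156) = 1/((-21/34 + 495/16) - 156) = 1/(8247/272 - 156) = 1/(-34185/272) = -272/34185 ≈ -0.0079567)
(x + 159)**2 = (-272/34185 + 159)**2 = (5435143/34185)**2 = 29540779430449/1168614225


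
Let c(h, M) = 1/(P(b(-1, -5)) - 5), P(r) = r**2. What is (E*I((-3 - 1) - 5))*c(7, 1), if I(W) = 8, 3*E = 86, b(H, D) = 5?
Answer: 172/15 ≈ 11.467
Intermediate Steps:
E = 86/3 (E = (1/3)*86 = 86/3 ≈ 28.667)
c(h, M) = 1/20 (c(h, M) = 1/(5**2 - 5) = 1/(25 - 5) = 1/20)
(E*I((-3 - 1) - 5))*c(7, 1) = ((86/3)*8)*(1/20) = (688/3)*(1/20) = 172/15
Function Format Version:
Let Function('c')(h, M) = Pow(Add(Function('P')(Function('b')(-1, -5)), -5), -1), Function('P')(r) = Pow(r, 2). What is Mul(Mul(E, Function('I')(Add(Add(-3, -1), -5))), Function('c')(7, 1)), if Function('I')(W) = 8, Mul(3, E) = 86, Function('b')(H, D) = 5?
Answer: Rational(172, 15) ≈ 11.467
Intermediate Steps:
E = Rational(86, 3) (E = Mul(Rational(1, 3), 86) = Rational(86, 3) ≈ 28.667)
Function('c')(h, M) = Rational(1, 20) (Function('c')(h, M) = Pow(Add(Pow(5, 2), -5), -1) = Pow(Add(25, -5), -1) = Pow(20, -1) = Rational(1, 20))
Mul(Mul(E, Function('I')(Add(Add(-3, -1), -5))), Function('c')(7, 1)) = Mul(Mul(Rational(86, 3), 8), Rational(1, 20)) = Mul(Rational(688, 3), Rational(1, 20)) = Rational(172, 15)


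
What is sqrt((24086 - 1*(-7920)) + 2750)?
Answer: 2*sqrt(8689) ≈ 186.43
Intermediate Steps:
sqrt((24086 - 1*(-7920)) + 2750) = sqrt((24086 + 7920) + 2750) = sqrt(32006 + 2750) = sqrt(34756) = 2*sqrt(8689)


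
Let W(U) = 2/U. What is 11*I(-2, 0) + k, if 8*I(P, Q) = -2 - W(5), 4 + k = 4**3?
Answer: 567/10 ≈ 56.700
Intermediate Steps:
k = 60 (k = -4 + 4**3 = -4 + 64 = 60)
I(P, Q) = -3/10 (I(P, Q) = (-2 - 2/5)/8 = (1/8)*(-12/5) = -3/10)
11*I(-2, 0) + k = 11*(-3/10) + 60 = -33/10 + 60 = 567/10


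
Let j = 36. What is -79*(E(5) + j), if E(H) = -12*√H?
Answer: -2844 + 948*√5 ≈ -724.21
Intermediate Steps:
-79*(E(5) + j) = -79*(-12*√5 + 36) = -79*(36 - 12*√5) = -2844 + 948*√5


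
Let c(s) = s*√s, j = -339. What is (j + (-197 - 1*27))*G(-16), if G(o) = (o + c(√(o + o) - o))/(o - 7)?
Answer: -9008/23 + 4504*(4 + I*√2)^(3/2)/23 ≈ 1102.1 + 835.05*I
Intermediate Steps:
c(s) = s^(3/2)
G(o) = (o + (-o + √2*√o)^(3/2))/(-7 + o) (G(o) = (o + (√(o + o) - o)^(3/2))/(o - 7) = (o + (√(2*o) - o)^(3/2))/(-7 + o) = (o + (√2*√o - o)^(3/2))/(-7 + o) = (o + (-o + √2*√o)^(3/2))/(-7 + o))
(j + (-197 - 1*27))*G(-16) = (-339 + (-197 - 1*27))*((-16 + (-1*(-16) + √2*√(-16))^(3/2))/(-7 - 16)) = (-339 + (-197 - 27))*((-16 + (16 + √2*(4*I))^(3/2))/(-23)) = (-339 - 224)*(-(-16 + (16 + 4*I*√2)^(3/2))/23) = -563*(16/23 - (16 + 4*I*√2)^(3/2)/23) = -9008/23 + 563*(16 + 4*I*√2)^(3/2)/23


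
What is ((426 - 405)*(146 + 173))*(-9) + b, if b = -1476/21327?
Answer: -428609211/7109 ≈ -60291.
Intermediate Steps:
b = -492/7109 (b = -1476*1/21327 = -492/7109 ≈ -0.069208)
((426 - 405)*(146 + 173))*(-9) + b = ((426 - 405)*(146 + 173))*(-9) - 492/7109 = (21*319)*(-9) - 492/7109 = 6699*(-9) - 492/7109 = -60291 - 492/7109 = -428609211/7109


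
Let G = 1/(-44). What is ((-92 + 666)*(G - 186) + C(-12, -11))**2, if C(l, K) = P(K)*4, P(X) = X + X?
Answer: 5527346762961/484 ≈ 1.1420e+10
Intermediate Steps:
G = -1/44 ≈ -0.022727
P(X) = 2*X
C(l, K) = 8*K (C(l, K) = (2*K)*4 = 8*K)
((-92 + 666)*(G - 186) + C(-12, -11))**2 = ((-92 + 666)*(-1/44 - 186) + 8*(-11))**2 = (574*(-8185/44) - 88)**2 = (-2349095/22 - 88)**2 = (-2351031/22)**2 = 5527346762961/484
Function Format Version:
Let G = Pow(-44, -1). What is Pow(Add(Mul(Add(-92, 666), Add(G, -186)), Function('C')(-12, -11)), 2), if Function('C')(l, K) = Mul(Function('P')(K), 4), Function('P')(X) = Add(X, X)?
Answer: Rational(5527346762961, 484) ≈ 1.1420e+10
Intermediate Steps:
G = Rational(-1, 44) ≈ -0.022727
Function('P')(X) = Mul(2, X)
Function('C')(l, K) = Mul(8, K) (Function('C')(l, K) = Mul(Mul(2, K), 4) = Mul(8, K))
Pow(Add(Mul(Add(-92, 666), Add(G, -186)), Function('C')(-12, -11)), 2) = Pow(Add(Mul(Add(-92, 666), Add(Rational(-1, 44), -186)), Mul(8, -11)), 2) = Pow(Add(Mul(574, Rational(-8185, 44)), -88), 2) = Pow(Add(Rational(-2349095, 22), -88), 2) = Pow(Rational(-2351031, 22), 2) = Rational(5527346762961, 484)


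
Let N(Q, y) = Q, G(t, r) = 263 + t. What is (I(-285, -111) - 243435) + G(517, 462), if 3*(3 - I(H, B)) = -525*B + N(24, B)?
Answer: -262085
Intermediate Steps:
I(H, B) = -5 + 175*B (I(H, B) = 3 - (-525*B + 24)/3 = 3 - (24 - 525*B)/3 = 3 + (-8 + 175*B) = -5 + 175*B)
(I(-285, -111) - 243435) + G(517, 462) = ((-5 + 175*(-111)) - 243435) + (263 + 517) = ((-5 - 19425) - 243435) + 780 = (-19430 - 243435) + 780 = -262865 + 780 = -262085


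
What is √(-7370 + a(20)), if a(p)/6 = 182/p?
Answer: I*√182885/5 ≈ 85.53*I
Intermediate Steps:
a(p) = 1092/p (a(p) = 6*(182/p) = 1092/p)
√(-7370 + a(20)) = √(-7370 + 1092/20) = √(-7370 + 1092*(1/20)) = √(-7370 + 273/5) = √(-36577/5) = I*√182885/5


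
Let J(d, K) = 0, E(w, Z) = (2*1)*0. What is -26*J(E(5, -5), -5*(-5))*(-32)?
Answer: 0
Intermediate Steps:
E(w, Z) = 0 (E(w, Z) = 2*0 = 0)
-26*J(E(5, -5), -5*(-5))*(-32) = -26*0*(-32) = 0*(-32) = 0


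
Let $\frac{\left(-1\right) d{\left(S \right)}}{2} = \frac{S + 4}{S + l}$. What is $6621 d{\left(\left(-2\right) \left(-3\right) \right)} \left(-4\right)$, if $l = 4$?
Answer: $52968$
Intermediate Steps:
$d{\left(S \right)} = -2$ ($d{\left(S \right)} = - 2 \frac{S + 4}{S + 4} = - 2 \frac{4 + S}{4 + S} = \left(-2\right) 1 = -2$)
$6621 d{\left(\left(-2\right) \left(-3\right) \right)} \left(-4\right) = 6621 \left(\left(-2\right) \left(-4\right)\right) = 6621 \cdot 8 = 52968$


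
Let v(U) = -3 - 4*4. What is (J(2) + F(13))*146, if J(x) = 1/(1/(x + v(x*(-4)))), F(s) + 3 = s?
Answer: -1022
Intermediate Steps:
F(s) = -3 + s
v(U) = -19 (v(U) = -3 - 16 = -19)
J(x) = -19 + x (J(x) = 1/(1/(x - 19)) = 1/(1/(-19 + x)) = -19 + x)
(J(2) + F(13))*146 = ((-19 + 2) + (-3 + 13))*146 = (-17 + 10)*146 = -7*146 = -1022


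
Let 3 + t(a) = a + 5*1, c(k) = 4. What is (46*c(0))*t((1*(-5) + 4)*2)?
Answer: 0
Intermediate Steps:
t(a) = 2 + a (t(a) = -3 + (a + 5*1) = -3 + (a + 5) = -3 + (5 + a) = 2 + a)
(46*c(0))*t((1*(-5) + 4)*2) = (46*4)*(2 + (1*(-5) + 4)*2) = 184*(2 + (-5 + 4)*2) = 184*(2 - 1*2) = 184*(2 - 2) = 184*0 = 0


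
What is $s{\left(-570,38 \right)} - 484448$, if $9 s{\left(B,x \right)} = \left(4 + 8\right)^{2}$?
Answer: $-484432$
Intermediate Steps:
$s{\left(B,x \right)} = 16$ ($s{\left(B,x \right)} = \frac{\left(4 + 8\right)^{2}}{9} = \frac{12^{2}}{9} = \frac{1}{9} \cdot 144 = 16$)
$s{\left(-570,38 \right)} - 484448 = 16 - 484448 = -484432$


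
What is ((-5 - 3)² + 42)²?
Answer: 11236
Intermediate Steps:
((-5 - 3)² + 42)² = ((-8)² + 42)² = (64 + 42)² = 106² = 11236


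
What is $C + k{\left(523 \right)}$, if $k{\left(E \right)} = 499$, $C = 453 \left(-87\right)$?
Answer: $-38912$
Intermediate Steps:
$C = -39411$
$C + k{\left(523 \right)} = -39411 + 499 = -38912$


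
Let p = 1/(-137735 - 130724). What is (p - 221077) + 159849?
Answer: -16437207653/268459 ≈ -61228.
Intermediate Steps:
p = -1/268459 (p = 1/(-268459) = -1/268459 ≈ -3.7250e-6)
(p - 221077) + 159849 = (-1/268459 - 221077) + 159849 = -59350110344/268459 + 159849 = -16437207653/268459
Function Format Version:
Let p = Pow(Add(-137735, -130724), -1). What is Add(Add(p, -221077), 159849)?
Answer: Rational(-16437207653, 268459) ≈ -61228.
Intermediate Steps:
p = Rational(-1, 268459) (p = Pow(-268459, -1) = Rational(-1, 268459) ≈ -3.7250e-6)
Add(Add(p, -221077), 159849) = Add(Add(Rational(-1, 268459), -221077), 159849) = Add(Rational(-59350110344, 268459), 159849) = Rational(-16437207653, 268459)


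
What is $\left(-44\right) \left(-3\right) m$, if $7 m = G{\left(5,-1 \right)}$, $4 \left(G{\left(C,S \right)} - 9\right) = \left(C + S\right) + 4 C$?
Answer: $\frac{1980}{7} \approx 282.86$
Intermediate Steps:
$G{\left(C,S \right)} = 9 + \frac{S}{4} + \frac{5 C}{4}$ ($G{\left(C,S \right)} = 9 + \frac{\left(C + S\right) + 4 C}{4} = 9 + \frac{S + 5 C}{4} = 9 + \left(\frac{S}{4} + \frac{5 C}{4}\right) = 9 + \frac{S}{4} + \frac{5 C}{4}$)
$m = \frac{15}{7}$ ($m = \frac{9 + \frac{1}{4} \left(-1\right) + \frac{5}{4} \cdot 5}{7} = \frac{9 - \frac{1}{4} + \frac{25}{4}}{7} = \frac{1}{7} \cdot 15 = \frac{15}{7} \approx 2.1429$)
$\left(-44\right) \left(-3\right) m = \left(-44\right) \left(-3\right) \frac{15}{7} = 132 \cdot \frac{15}{7} = \frac{1980}{7}$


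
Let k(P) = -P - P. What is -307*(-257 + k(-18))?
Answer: 67847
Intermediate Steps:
k(P) = -2*P
-307*(-257 + k(-18)) = -307*(-257 - 2*(-18)) = -307*(-257 + 36) = -307*(-221) = 67847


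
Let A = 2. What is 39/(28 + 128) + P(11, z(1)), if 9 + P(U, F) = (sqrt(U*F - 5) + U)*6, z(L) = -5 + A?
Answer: 229/4 + 6*I*sqrt(38) ≈ 57.25 + 36.987*I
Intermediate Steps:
z(L) = -3 (z(L) = -5 + 2 = -3)
P(U, F) = -9 + 6*U + 6*sqrt(-5 + F*U) (P(U, F) = -9 + (sqrt(U*F - 5) + U)*6 = -9 + (sqrt(F*U - 5) + U)*6 = -9 + (sqrt(-5 + F*U) + U)*6 = -9 + (U + sqrt(-5 + F*U))*6 = -9 + (6*U + 6*sqrt(-5 + F*U)) = -9 + 6*U + 6*sqrt(-5 + F*U))
39/(28 + 128) + P(11, z(1)) = 39/(28 + 128) + (-9 + 6*11 + 6*sqrt(-5 - 3*11)) = 39/156 + (-9 + 66 + 6*sqrt(-5 - 33)) = 39*(1/156) + (-9 + 66 + 6*sqrt(-38)) = 1/4 + (-9 + 66 + 6*(I*sqrt(38))) = 1/4 + (-9 + 66 + 6*I*sqrt(38)) = 1/4 + (57 + 6*I*sqrt(38)) = 229/4 + 6*I*sqrt(38)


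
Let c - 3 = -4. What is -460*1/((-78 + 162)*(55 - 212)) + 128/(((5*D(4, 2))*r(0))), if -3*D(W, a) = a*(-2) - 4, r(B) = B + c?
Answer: -157681/16485 ≈ -9.5651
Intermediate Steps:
c = -1 (c = 3 - 4 = -1)
r(B) = -1 + B (r(B) = B - 1 = -1 + B)
D(W, a) = 4/3 + 2*a/3 (D(W, a) = -(a*(-2) - 4)/3 = -(-2*a - 4)/3 = -(-4 - 2*a)/3 = 4/3 + 2*a/3)
-460*1/((-78 + 162)*(55 - 212)) + 128/(((5*D(4, 2))*r(0))) = -460*1/((-78 + 162)*(55 - 212)) + 128/(((5*(4/3 + (⅔)*2))*(-1 + 0))) = -460/((-157*84)) + 128/(((5*(4/3 + 4/3))*(-1))) = -460/(-13188) + 128/(((5*(8/3))*(-1))) = -460*(-1/13188) + 128/(((40/3)*(-1))) = 115/3297 + 128/(-40/3) = 115/3297 + 128*(-3/40) = 115/3297 - 48/5 = -157681/16485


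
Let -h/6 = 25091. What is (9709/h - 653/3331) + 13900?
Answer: 6970284644183/501468726 ≈ 13900.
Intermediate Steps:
h = -150546 (h = -6*25091 = -150546)
(9709/h - 653/3331) + 13900 = (9709/(-150546) - 653/3331) + 13900 = (9709*(-1/150546) - 653*1/3331) + 13900 = (-9709/150546 - 653/3331) + 13900 = -130647217/501468726 + 13900 = 6970284644183/501468726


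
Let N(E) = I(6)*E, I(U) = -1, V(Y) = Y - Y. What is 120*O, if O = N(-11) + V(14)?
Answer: 1320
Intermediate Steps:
V(Y) = 0
N(E) = -E
O = 11 (O = -1*(-11) + 0 = 11 + 0 = 11)
120*O = 120*11 = 1320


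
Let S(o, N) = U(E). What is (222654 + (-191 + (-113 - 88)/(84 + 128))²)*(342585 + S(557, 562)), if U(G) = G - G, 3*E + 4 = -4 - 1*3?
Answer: 3995528301500625/44944 ≈ 8.8900e+10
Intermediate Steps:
E = -11/3 (E = -4/3 + (-4 - 1*3)/3 = -4/3 + (-4 - 3)/3 = -4/3 + (⅓)*(-7) = -4/3 - 7/3 = -11/3 ≈ -3.6667)
U(G) = 0
S(o, N) = 0
(222654 + (-191 + (-113 - 88)/(84 + 128))²)*(342585 + S(557, 562)) = (222654 + (-191 + (-113 - 88)/(84 + 128))²)*(342585 + 0) = (222654 + (-191 - 201/212)²)*342585 = (222654 + (-40693/212)²)*342585 = (222654 + 1655920249/44944)*342585 = (11662881625/44944)*342585 = 3995528301500625/44944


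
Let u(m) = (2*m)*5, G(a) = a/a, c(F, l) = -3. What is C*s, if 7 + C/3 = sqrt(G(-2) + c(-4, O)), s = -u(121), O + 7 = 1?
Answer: 25410 - 3630*I*sqrt(2) ≈ 25410.0 - 5133.6*I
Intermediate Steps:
O = -6 (O = -7 + 1 = -6)
G(a) = 1
u(m) = 10*m
s = -1210 (s = -10*121 = -1*1210 = -1210)
C = -21 + 3*I*sqrt(2) (C = -21 + 3*sqrt(1 - 3) = -21 + 3*sqrt(-2) = -21 + 3*(I*sqrt(2)) = -21 + 3*I*sqrt(2) ≈ -21.0 + 4.2426*I)
C*s = (-21 + 3*I*sqrt(2))*(-1210) = 25410 - 3630*I*sqrt(2)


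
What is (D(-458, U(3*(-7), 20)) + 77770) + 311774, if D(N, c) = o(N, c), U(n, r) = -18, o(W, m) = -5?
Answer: 389539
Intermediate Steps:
D(N, c) = -5
(D(-458, U(3*(-7), 20)) + 77770) + 311774 = (-5 + 77770) + 311774 = 77765 + 311774 = 389539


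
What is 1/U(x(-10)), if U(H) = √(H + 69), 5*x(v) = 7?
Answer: √110/88 ≈ 0.11918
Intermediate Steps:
x(v) = 7/5 (x(v) = (⅕)*7 = 7/5)
U(H) = √(69 + H)
1/U(x(-10)) = 1/(√(69 + 7/5)) = 1/(√(352/5)) = 1/(4*√110/5) = √110/88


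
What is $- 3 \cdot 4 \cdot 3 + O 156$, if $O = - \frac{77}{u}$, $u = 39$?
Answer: $-344$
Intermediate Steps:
$O = - \frac{77}{39} \approx -1.9744$
$- 3 \cdot 4 \cdot 3 + O 156 = - 3 \cdot 4 \cdot 3 - 308 = \left(-3\right) 12 - 308 = -36 - 308 = -344$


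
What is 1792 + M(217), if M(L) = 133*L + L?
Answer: 30870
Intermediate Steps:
M(L) = 134*L
1792 + M(217) = 1792 + 134*217 = 1792 + 29078 = 30870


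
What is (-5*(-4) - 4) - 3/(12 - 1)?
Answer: 173/11 ≈ 15.727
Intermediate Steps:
(-5*(-4) - 4) - 3/(12 - 1) = (20 - 4) - 3/11 = 16 - 3*1/11 = 16 - 3/11 = 173/11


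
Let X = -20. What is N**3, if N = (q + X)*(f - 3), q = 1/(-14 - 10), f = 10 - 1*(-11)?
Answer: -3004685307/64 ≈ -4.6948e+7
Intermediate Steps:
f = 21 (f = 10 + 11 = 21)
q = -1/24 (q = 1/(-24) = -1/24 ≈ -0.041667)
N = -1443/4 (N = (-1/24 - 20)*(21 - 3) = -481/24*18 = -1443/4 ≈ -360.75)
N**3 = (-1443/4)**3 = -3004685307/64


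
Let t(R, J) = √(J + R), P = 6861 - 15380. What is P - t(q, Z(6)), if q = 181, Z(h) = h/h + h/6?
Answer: -8519 - √183 ≈ -8532.5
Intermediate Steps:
Z(h) = 1 + h/6 (Z(h) = 1 + h*(⅙) = 1 + h/6)
P = -8519
P - t(q, Z(6)) = -8519 - √((1 + (⅙)*6) + 181) = -8519 - √((1 + 1) + 181) = -8519 - √(2 + 181) = -8519 - √183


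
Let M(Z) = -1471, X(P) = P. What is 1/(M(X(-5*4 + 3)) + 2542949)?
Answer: 1/2541478 ≈ 3.9347e-7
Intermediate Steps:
1/(M(X(-5*4 + 3)) + 2542949) = 1/(-1471 + 2542949) = 1/2541478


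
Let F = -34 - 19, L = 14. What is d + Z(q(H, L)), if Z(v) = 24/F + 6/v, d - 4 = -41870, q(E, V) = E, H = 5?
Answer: -11094292/265 ≈ -41865.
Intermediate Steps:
F = -53
d = -41866 (d = 4 - 41870 = -41866)
Z(v) = -24/53 + 6/v (Z(v) = 24/(-53) + 6/v = 24*(-1/53) + 6/v = -24/53 + 6/v)
d + Z(q(H, L)) = -41866 + (-24/53 + 6/5) = -41866 + 198/265 = -11094292/265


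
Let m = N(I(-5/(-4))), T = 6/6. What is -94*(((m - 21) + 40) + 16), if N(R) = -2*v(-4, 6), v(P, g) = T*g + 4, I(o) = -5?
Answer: -1410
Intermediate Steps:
T = 1 (T = 6*(⅙) = 1)
v(P, g) = 4 + g (v(P, g) = 1*g + 4 = g + 4 = 4 + g)
N(R) = -20 (N(R) = -2*(4 + 6) = -2*10 = -20)
m = -20
-94*(((m - 21) + 40) + 16) = -94*(((-20 - 21) + 40) + 16) = -94*((-41 + 40) + 16) = -94*(-1 + 16) = -94*15 = -1410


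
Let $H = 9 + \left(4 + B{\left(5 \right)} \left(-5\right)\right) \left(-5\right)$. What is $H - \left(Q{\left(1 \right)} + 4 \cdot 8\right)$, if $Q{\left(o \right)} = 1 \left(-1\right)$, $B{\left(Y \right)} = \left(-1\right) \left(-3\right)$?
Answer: $33$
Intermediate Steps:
$B{\left(Y \right)} = 3$
$Q{\left(o \right)} = -1$
$H = 64$ ($H = 9 + \left(4 + 3 \left(-5\right)\right) \left(-5\right) = 9 + \left(4 - 15\right) \left(-5\right) = 9 - -55 = 9 + 55 = 64$)
$H - \left(Q{\left(1 \right)} + 4 \cdot 8\right) = 64 - \left(-1 + 4 \cdot 8\right) = 64 - \left(-1 + 32\right) = 64 - 31 = 33$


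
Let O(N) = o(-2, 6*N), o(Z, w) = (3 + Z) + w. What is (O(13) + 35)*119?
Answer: 13566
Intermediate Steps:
o(Z, w) = 3 + Z + w
O(N) = 1 + 6*N (O(N) = 3 - 2 + 6*N = 1 + 6*N)
(O(13) + 35)*119 = ((1 + 6*13) + 35)*119 = ((1 + 78) + 35)*119 = (79 + 35)*119 = 114*119 = 13566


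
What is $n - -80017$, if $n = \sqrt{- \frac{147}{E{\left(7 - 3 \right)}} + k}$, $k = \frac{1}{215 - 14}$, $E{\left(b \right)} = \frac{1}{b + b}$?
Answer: $80017 + \frac{5 i \sqrt{1900455}}{201} \approx 80017.0 + 34.293 i$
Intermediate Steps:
$E{\left(b \right)} = \frac{1}{2 b}$
$k = \frac{1}{201} \approx 0.0049751$
$n = \frac{5 i \sqrt{1900455}}{201}$ ($n = \sqrt{- \frac{147}{\frac{1}{2} \frac{1}{7 - 3}} + \frac{1}{201}} = \sqrt{- \frac{147}{\frac{1}{2} \cdot \frac{1}{4}} + \frac{1}{201}} = \sqrt{- 147 \frac{1}{\frac{1}{8}} + \frac{1}{201}} = \sqrt{\left(-147\right) 8 + \frac{1}{201}} = \sqrt{-1176 + \frac{1}{201}} = \sqrt{- \frac{236375}{201}} = \frac{5 i \sqrt{1900455}}{201} \approx 34.293 i$)
$n - -80017 = \frac{5 i \sqrt{1900455}}{201} - -80017 = \frac{5 i \sqrt{1900455}}{201} + 80017 = 80017 + \frac{5 i \sqrt{1900455}}{201}$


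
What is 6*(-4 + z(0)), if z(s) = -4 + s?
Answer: -48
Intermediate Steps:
6*(-4 + z(0)) = 6*(-4 + (-4 + 0)) = 6*(-4 - 4) = 6*(-8) = -48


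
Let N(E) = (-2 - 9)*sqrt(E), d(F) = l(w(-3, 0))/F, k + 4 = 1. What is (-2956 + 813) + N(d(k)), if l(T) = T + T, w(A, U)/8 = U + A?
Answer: -2187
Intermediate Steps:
k = -3 (k = -4 + 1 = -3)
w(A, U) = 8*A + 8*U (w(A, U) = 8*(U + A) = 8*(A + U) = 8*A + 8*U)
l(T) = 2*T
d(F) = -48/F (d(F) = (2*(8*(-3) + 8*0))/F = (2*(-24 + 0))/F = (2*(-24))/F = -48/F)
N(E) = -11*sqrt(E)
(-2956 + 813) + N(d(k)) = (-2956 + 813) - 11*4*sqrt(3)*sqrt(-1/(-3)) = -2143 - 11*sqrt(-48*(-1/3)) = -2143 - 11*sqrt(16) = -2143 - 11*4 = -2143 - 44 = -2187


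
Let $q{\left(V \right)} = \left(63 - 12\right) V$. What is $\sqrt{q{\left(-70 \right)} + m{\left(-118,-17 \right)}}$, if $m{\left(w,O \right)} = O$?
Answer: $i \sqrt{3587} \approx 59.892 i$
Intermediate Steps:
$q{\left(V \right)} = 51 V$
$\sqrt{q{\left(-70 \right)} + m{\left(-118,-17 \right)}} = \sqrt{51 \left(-70\right) - 17} = \sqrt{-3570 - 17} = \sqrt{-3587} = i \sqrt{3587}$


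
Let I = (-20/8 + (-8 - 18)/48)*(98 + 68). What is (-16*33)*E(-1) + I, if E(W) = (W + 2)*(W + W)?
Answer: 6613/12 ≈ 551.08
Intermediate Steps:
E(W) = 2*W*(2 + W) (E(W) = (2 + W)*(2*W) = 2*W*(2 + W))
I = -6059/12 (I = (-20*1/8 - 26*1/48)*166 = (-5/2 - 13/24)*166 = -73/24*166 = -6059/12 ≈ -504.92)
(-16*33)*E(-1) + I = (-16*33)*(2*(-1)*(2 - 1)) - 6059/12 = -1056*(-1) - 6059/12 = -528*(-2) - 6059/12 = 1056 - 6059/12 = 6613/12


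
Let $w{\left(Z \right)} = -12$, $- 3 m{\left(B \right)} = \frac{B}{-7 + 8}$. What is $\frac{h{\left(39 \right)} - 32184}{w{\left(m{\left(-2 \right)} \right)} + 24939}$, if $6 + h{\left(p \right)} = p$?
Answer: $- \frac{1531}{1187} \approx -1.2898$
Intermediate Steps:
$h{\left(p \right)} = -6 + p$
$m{\left(B \right)} = - \frac{B}{3}$ ($m{\left(B \right)} = - \frac{B \frac{1}{-7 + 8}}{3} = - \frac{B 1^{-1}}{3} = - \frac{B 1}{3} = - \frac{B}{3}$)
$\frac{h{\left(39 \right)} - 32184}{w{\left(m{\left(-2 \right)} \right)} + 24939} = \frac{\left(-6 + 39\right) - 32184}{-12 + 24939} = \frac{33 - 32184}{24927} = \left(-32151\right) \frac{1}{24927} = - \frac{1531}{1187}$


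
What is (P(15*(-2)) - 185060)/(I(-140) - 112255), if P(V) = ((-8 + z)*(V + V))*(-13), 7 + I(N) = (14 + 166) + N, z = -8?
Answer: 98770/56111 ≈ 1.7603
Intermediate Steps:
I(N) = 173 + N (I(N) = -7 + ((14 + 166) + N) = -7 + (180 + N) = 173 + N)
P(V) = 416*V (P(V) = ((-8 - 8)*(V + V))*(-13) = -32*V*(-13) = 416*V)
(P(15*(-2)) - 185060)/(I(-140) - 112255) = (416*(15*(-2)) - 185060)/((173 - 140) - 112255) = (416*(-30) - 185060)/(33 - 112255) = (-12480 - 185060)/(-112222) = -197540*(-1/112222) = 98770/56111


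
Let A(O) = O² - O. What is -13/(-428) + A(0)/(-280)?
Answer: 13/428 ≈ 0.030374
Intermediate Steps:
-13/(-428) + A(0)/(-280) = -13/(-428) + (0*(-1 + 0))/(-280) = -13*(-1/428) + (0*(-1))*(-1/280) = 13/428 + 0*(-1/280) = 13/428 + 0 = 13/428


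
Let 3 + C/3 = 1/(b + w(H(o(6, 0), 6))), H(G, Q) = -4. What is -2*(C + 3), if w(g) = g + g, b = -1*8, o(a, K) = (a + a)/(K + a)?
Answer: 99/8 ≈ 12.375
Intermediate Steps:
o(a, K) = 2*a/(K + a) (o(a, K) = (2*a)/(K + a) = 2*a/(K + a))
b = -8
w(g) = 2*g
C = -147/16 (C = -9 + 3/(-8 + 2*(-4)) = -9 + 3/(-8 - 8) = -9 + 3/(-16) = -9 + 3*(-1/16) = -9 - 3/16 = -147/16 ≈ -9.1875)
-2*(C + 3) = -2*(-147/16 + 3) = -2*(-99/16) = 99/8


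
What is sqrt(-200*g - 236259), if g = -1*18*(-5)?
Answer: 9*I*sqrt(3139) ≈ 504.24*I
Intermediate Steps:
g = 90 (g = -18*(-5) = 90)
sqrt(-200*g - 236259) = sqrt(-200*90 - 236259) = sqrt(-18000 - 236259) = sqrt(-254259) = 9*I*sqrt(3139)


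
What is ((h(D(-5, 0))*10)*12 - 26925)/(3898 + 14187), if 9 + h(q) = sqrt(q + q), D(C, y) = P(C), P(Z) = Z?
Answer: -5601/3617 + 24*I*sqrt(10)/3617 ≈ -1.5485 + 0.020983*I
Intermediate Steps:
D(C, y) = C
h(q) = -9 + sqrt(2)*sqrt(q) (h(q) = -9 + sqrt(q + q) = -9 + sqrt(2*q) = -9 + sqrt(2)*sqrt(q))
((h(D(-5, 0))*10)*12 - 26925)/(3898 + 14187) = (((-9 + sqrt(2)*sqrt(-5))*10)*12 - 26925)/(3898 + 14187) = (((-9 + sqrt(2)*(I*sqrt(5)))*10)*12 - 26925)/18085 = (((-9 + I*sqrt(10))*10)*12 - 26925)*(1/18085) = ((-90 + 10*I*sqrt(10))*12 - 26925)*(1/18085) = ((-1080 + 120*I*sqrt(10)) - 26925)*(1/18085) = (-28005 + 120*I*sqrt(10))*(1/18085) = -5601/3617 + 24*I*sqrt(10)/3617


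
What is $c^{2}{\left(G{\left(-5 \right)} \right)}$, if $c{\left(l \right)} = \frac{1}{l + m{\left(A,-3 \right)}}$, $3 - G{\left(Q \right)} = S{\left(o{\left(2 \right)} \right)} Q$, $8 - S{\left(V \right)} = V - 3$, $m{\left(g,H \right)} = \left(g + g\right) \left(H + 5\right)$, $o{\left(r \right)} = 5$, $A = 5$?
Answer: $\frac{1}{2809} \approx 0.000356$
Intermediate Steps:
$m{\left(g,H \right)} = 2 g \left(5 + H\right)$
$S{\left(V \right)} = 11 - V$ ($S{\left(V \right)} = 8 - \left(V - 3\right) = 8 - \left(-3 + V\right) = 11 - V$)
$G{\left(Q \right)} = 3 - 6 Q$ ($G{\left(Q \right)} = 3 - \left(11 - 5\right) Q = 3 - 6 Q$)
$c{\left(l \right)} = \frac{1}{20 + l}$ ($c{\left(l \right)} = \frac{1}{l + 2 \cdot 5 \left(5 - 3\right)} = \frac{1}{l + 2 \cdot 5 \cdot 2} = \frac{1}{l + 20} = \frac{1}{20 + l}$)
$c^{2}{\left(G{\left(-5 \right)} \right)} = \left(\frac{1}{20 + \left(3 - -30\right)}\right)^{2} = \left(\frac{1}{20 + \left(3 + 30\right)}\right)^{2} = \left(\frac{1}{20 + 33}\right)^{2} = \left(\frac{1}{53}\right)^{2} = \frac{1}{2809}$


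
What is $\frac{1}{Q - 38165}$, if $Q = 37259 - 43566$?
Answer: $- \frac{1}{44472} \approx -2.2486 \cdot 10^{-5}$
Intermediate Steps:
$Q = -6307$
$\frac{1}{Q - 38165} = \frac{1}{-6307 - 38165} = \frac{1}{-44472} = - \frac{1}{44472}$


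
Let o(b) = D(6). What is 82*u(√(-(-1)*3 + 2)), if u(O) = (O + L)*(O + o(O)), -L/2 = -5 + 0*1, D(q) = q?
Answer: 5330 + 1312*√5 ≈ 8263.7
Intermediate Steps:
o(b) = 6
L = 10 (L = -2*(-5 + 0*1) = -2*(-5 + 0) = -2*(-5) = 10)
u(O) = (6 + O)*(10 + O) (u(O) = (O + 10)*(O + 6) = (10 + O)*(6 + O) = (6 + O)*(10 + O))
82*u(√(-(-1)*3 + 2)) = 82*(60 + (√(-(-1)*3 + 2))² + 16*√(-(-1)*3 + 2)) = 82*(60 + (√(-1*(-3) + 2))² + 16*√(-1*(-3) + 2)) = 82*(60 + (√(3 + 2))² + 16*√(3 + 2)) = 82*(60 + (√5)² + 16*√5) = 82*(60 + 5 + 16*√5) = 82*(65 + 16*√5) = 5330 + 1312*√5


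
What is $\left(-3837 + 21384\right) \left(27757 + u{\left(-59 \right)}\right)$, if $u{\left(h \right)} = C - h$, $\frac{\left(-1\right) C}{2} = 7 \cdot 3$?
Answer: $487350378$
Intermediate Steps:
$C = -42$ ($C = - 2 \cdot 7 \cdot 3 = \left(-2\right) 21 = -42$)
$u{\left(h \right)} = -42 - h$
$\left(-3837 + 21384\right) \left(27757 + u{\left(-59 \right)}\right) = \left(-3837 + 21384\right) \left(27757 - -17\right) = 17547 \left(27757 + \left(-42 + 59\right)\right) = 17547 \left(27757 + 17\right) = 17547 \cdot 27774 = 487350378$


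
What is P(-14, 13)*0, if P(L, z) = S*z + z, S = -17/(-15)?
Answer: 0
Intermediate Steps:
S = 17/15 (S = -17*(-1/15) = 17/15 ≈ 1.1333)
P(L, z) = 32*z/15 (P(L, z) = 17*z/15 + z = 32*z/15)
P(-14, 13)*0 = ((32/15)*13)*0 = (416/15)*0 = 0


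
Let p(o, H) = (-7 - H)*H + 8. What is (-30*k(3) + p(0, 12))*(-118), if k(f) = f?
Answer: 36580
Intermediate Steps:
p(o, H) = 8 + H*(-7 - H) (p(o, H) = H*(-7 - H) + 8 = 8 + H*(-7 - H))
(-30*k(3) + p(0, 12))*(-118) = (-30*3 + (8 - 1*12**2 - 7*12))*(-118) = (-90 + (8 - 1*144 - 84))*(-118) = (-90 + (8 - 144 - 84))*(-118) = (-90 - 220)*(-118) = -310*(-118) = 36580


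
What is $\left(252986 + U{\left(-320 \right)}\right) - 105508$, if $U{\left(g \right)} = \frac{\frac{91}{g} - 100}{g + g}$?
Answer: $\frac{30203526491}{204800} \approx 1.4748 \cdot 10^{5}$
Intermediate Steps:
$U{\left(g \right)} = \frac{-100 + \frac{91}{g}}{2 g}$
$\left(252986 + U{\left(-320 \right)}\right) - 105508 = \left(252986 + \frac{91 - -32000}{2 \cdot 102400}\right) - 105508 = \left(252986 + \frac{1}{2} \cdot \frac{1}{102400} \left(91 + 32000\right)\right) - 105508 = \left(252986 + \frac{1}{2} \cdot \frac{1}{102400} \cdot 32091\right) - 105508 = \left(252986 + \frac{32091}{204800}\right) - 105508 = \frac{51811564891}{204800} - 105508 = \frac{30203526491}{204800}$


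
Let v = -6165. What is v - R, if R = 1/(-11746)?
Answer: -72414089/11746 ≈ -6165.0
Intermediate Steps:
R = -1/11746 ≈ -8.5135e-5
v - R = -6165 - 1*(-1/11746) = -6165 + 1/11746 = -72414089/11746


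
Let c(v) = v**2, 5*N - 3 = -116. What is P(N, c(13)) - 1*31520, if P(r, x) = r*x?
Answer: -176697/5 ≈ -35339.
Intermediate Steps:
N = -113/5 (N = 3/5 + (1/5)*(-116) = 3/5 - 116/5 = -113/5 ≈ -22.600)
P(N, c(13)) - 1*31520 = -113/5*13**2 - 1*31520 = -113/5*169 - 31520 = -19097/5 - 31520 = -176697/5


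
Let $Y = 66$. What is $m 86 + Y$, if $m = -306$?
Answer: $-26250$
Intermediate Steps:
$m 86 + Y = \left(-306\right) 86 + 66 = -26316 + 66 = -26250$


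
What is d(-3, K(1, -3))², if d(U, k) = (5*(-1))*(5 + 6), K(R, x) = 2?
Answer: 3025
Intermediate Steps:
d(U, k) = -55 (d(U, k) = -5*11 = -55)
d(-3, K(1, -3))² = (-55)² = 3025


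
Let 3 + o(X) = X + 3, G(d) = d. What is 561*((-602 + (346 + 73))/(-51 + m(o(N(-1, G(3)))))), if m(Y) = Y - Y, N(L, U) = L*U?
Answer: 2013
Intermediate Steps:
o(X) = X (o(X) = -3 + (X + 3) = -3 + (3 + X) = X)
m(Y) = 0
561*((-602 + (346 + 73))/(-51 + m(o(N(-1, G(3)))))) = 561*((-602 + (346 + 73))/(-51 + 0)) = 561*((-602 + 419)/(-51)) = 561*(-183*(-1/51)) = 561*(61/17) = 2013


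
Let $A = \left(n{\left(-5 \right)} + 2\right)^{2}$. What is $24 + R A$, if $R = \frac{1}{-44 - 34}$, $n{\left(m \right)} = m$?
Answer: $\frac{621}{26} \approx 23.885$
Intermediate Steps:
$A = 9$ ($A = \left(-5 + 2\right)^{2} = \left(-3\right)^{2} = 9$)
$R = - \frac{1}{78}$ ($R = \frac{1}{-44 - 34} = \frac{1}{-78} = - \frac{1}{78} \approx -0.012821$)
$24 + R A = 24 - \frac{3}{26} = \frac{621}{26}$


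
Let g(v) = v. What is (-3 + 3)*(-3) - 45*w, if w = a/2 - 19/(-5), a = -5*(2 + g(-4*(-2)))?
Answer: 954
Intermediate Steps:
a = -50 (a = -5*(2 - 4*(-2)) = -5*(2 + 8) = -5*10 = -50)
w = -106/5 (w = -50/2 - 19/(-5) = -50*1/2 - 19*(-1/5) = -25 + 19/5 = -106/5 ≈ -21.200)
(-3 + 3)*(-3) - 45*w = (-3 + 3)*(-3) - 45*(-106/5) = 0*(-3) + 954 = 0 + 954 = 954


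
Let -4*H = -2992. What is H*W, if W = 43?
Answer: 32164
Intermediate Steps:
H = 748 (H = -¼*(-2992) = 748)
H*W = 748*43 = 32164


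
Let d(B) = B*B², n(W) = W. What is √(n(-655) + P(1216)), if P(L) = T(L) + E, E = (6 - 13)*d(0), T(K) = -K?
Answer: I*√1871 ≈ 43.255*I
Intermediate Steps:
d(B) = B³
E = 0 (E = (6 - 13)*0³ = -7*0 = 0)
P(L) = -L (P(L) = -L + 0 = -L)
√(n(-655) + P(1216)) = √(-655 - 1*1216) = √(-655 - 1216) = √(-1871) = I*√1871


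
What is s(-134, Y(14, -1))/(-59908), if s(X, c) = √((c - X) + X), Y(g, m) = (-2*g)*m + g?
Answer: -√42/59908 ≈ -0.00010818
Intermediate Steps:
Y(g, m) = g - 2*g*m (Y(g, m) = -2*g*m + g = g - 2*g*m)
s(X, c) = √c
s(-134, Y(14, -1))/(-59908) = √(14*(1 - 2*(-1)))/(-59908) = √(14*(1 + 2))*(-1/59908) = √(14*3)*(-1/59908) = √42*(-1/59908) = -√42/59908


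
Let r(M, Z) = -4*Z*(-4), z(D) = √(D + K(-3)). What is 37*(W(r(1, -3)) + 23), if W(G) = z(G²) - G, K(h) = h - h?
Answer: 4403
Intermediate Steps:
K(h) = 0
z(D) = √D (z(D) = √(D + 0) = √D)
r(M, Z) = 16*Z
W(G) = √(G²) - G
37*(W(r(1, -3)) + 23) = 37*((√((16*(-3))²) - 16*(-3)) + 23) = 37*((√((-48)²) - 1*(-48)) + 23) = 37*((√2304 + 48) + 23) = 37*((48 + 48) + 23) = 37*(96 + 23) = 37*119 = 4403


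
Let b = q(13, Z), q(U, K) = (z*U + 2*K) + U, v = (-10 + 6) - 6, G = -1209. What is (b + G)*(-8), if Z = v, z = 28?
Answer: 6816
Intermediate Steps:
v = -10 (v = -4 - 6 = -10)
Z = -10
q(U, K) = 2*K + 29*U (q(U, K) = (28*U + 2*K) + U = (2*K + 28*U) + U = 2*K + 29*U)
b = 357 (b = 2*(-10) + 29*13 = -20 + 377 = 357)
(b + G)*(-8) = (357 - 1209)*(-8) = -852*(-8) = 6816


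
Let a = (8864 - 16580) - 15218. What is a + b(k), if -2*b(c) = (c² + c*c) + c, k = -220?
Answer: -71224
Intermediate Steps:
b(c) = -c² - c/2 (b(c) = -((c² + c*c) + c)/2 = -((c² + c²) + c)/2 = -(2*c² + c)/2 = -(c + 2*c²)/2 = -c² - c/2)
a = -22934 (a = -7716 - 15218 = -22934)
a + b(k) = -22934 - 1*(-220)*(½ - 220) = -22934 - 1*(-220)*(-439/2) = -22934 - 48290 = -71224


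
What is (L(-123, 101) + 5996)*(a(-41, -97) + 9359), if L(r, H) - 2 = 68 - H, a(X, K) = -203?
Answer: 54615540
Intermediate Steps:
L(r, H) = 70 - H (L(r, H) = 2 + (68 - H) = 70 - H)
(L(-123, 101) + 5996)*(a(-41, -97) + 9359) = ((70 - 1*101) + 5996)*(-203 + 9359) = ((70 - 101) + 5996)*9156 = (-31 + 5996)*9156 = 5965*9156 = 54615540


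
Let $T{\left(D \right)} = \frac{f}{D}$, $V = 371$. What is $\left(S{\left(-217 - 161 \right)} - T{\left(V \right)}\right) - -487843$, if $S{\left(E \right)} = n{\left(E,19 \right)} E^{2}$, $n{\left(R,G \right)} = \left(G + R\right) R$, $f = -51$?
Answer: $\frac{7193739124532}{371} \approx 1.939 \cdot 10^{10}$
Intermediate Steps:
$n{\left(R,G \right)} = R \left(G + R\right)$
$T{\left(D \right)} = - \frac{51}{D}$
$S{\left(E \right)} = E^{3} \left(19 + E\right)$ ($S{\left(E \right)} = E \left(19 + E\right) E^{2} = E^{3} \left(19 + E\right)$)
$\left(S{\left(-217 - 161 \right)} - T{\left(V \right)}\right) - -487843 = \left(\left(-217 - 161\right)^{3} \left(19 - 378\right) - - \frac{51}{371}\right) - -487843 = \left(\left(-217 - 161\right)^{3} \left(19 - 378\right) - \left(-51\right) \frac{1}{371}\right) + 487843 = \left(\left(-378\right)^{3} \left(19 - 378\right) - - \frac{51}{371}\right) + 487843 = \left(\left(-54010152\right) \left(-359\right) + \frac{51}{371}\right) + 487843 = \left(19389644568 + \frac{51}{371}\right) + 487843 = \frac{7193558134779}{371} + 487843 = \frac{7193739124532}{371}$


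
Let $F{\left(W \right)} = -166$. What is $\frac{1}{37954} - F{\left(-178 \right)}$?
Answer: $\frac{6300365}{37954} \approx 166.0$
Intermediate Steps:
$\frac{1}{37954} - F{\left(-178 \right)} = \frac{1}{37954} - -166 = \frac{1}{37954} + 166 = \frac{6300365}{37954}$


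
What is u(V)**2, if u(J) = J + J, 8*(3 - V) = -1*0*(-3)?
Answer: 36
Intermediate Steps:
V = 3 (V = 3 - (-1*0)*(-3)/8 = 3 - 0*(-3) = 3 - 1/8*0 = 3 + 0 = 3)
u(J) = 2*J
u(V)**2 = (2*3)**2 = 6**2 = 36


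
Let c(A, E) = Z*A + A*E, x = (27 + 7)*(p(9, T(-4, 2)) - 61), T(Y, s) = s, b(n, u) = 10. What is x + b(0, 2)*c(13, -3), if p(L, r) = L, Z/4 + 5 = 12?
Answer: 1482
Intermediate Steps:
Z = 28 (Z = -20 + 4*12 = -20 + 48 = 28)
x = -1768 (x = (27 + 7)*(9 - 61) = 34*(-52) = -1768)
c(A, E) = 28*A + A*E
x + b(0, 2)*c(13, -3) = -1768 + 10*(13*(28 - 3)) = -1768 + 10*(13*25) = -1768 + 10*325 = -1768 + 3250 = 1482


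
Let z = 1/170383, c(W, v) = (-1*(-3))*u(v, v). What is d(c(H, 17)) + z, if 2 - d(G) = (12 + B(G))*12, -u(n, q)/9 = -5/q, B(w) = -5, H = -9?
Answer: -13971405/170383 ≈ -82.000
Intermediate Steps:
u(n, q) = 45/q (u(n, q) = -(-45)/q = 45/q)
c(W, v) = 135/v (c(W, v) = (-1*(-3))*(45/v) = 3*(45/v) = 135/v)
d(G) = -82 (d(G) = 2 - (12 - 5)*12 = 2 - 7*12 = 2 - 1*84 = 2 - 84 = -82)
z = 1/170383 ≈ 5.8691e-6
d(c(H, 17)) + z = -82 + 1/170383 = -13971405/170383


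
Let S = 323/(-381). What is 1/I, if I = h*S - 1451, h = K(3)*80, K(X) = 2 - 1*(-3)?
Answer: -381/682031 ≈ -0.00055863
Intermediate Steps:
S = -323/381 (S = 323*(-1/381) = -323/381 ≈ -0.84777)
K(X) = 5 (K(X) = 2 + 3 = 5)
h = 400 (h = 5*80 = 400)
I = -682031/381 (I = 400*(-323/381) - 1451 = -129200/381 - 1451 = -682031/381 ≈ -1790.1)
1/I = 1/(-682031/381) = -381/682031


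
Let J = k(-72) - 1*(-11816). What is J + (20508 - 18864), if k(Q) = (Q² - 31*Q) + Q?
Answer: 20804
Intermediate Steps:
k(Q) = Q² - 30*Q
J = 19160 (J = -72*(-30 - 72) - 1*(-11816) = -72*(-102) + 11816 = 7344 + 11816 = 19160)
J + (20508 - 18864) = 19160 + (20508 - 18864) = 19160 + 1644 = 20804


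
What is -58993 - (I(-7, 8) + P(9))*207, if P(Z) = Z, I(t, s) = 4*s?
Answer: -67480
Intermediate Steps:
-58993 - (I(-7, 8) + P(9))*207 = -58993 - (4*8 + 9)*207 = -58993 - (32 + 9)*207 = -58993 - 41*207 = -58993 - 1*8487 = -58993 - 8487 = -67480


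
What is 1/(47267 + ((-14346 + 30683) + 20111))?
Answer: 1/83715 ≈ 1.1945e-5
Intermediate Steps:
1/(47267 + ((-14346 + 30683) + 20111)) = 1/(47267 + (16337 + 20111)) = 1/(47267 + 36448) = 1/83715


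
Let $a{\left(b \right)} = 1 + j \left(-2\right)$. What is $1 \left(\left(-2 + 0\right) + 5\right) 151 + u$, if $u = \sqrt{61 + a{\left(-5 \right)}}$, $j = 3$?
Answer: $453 + 2 \sqrt{14} \approx 460.48$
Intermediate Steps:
$a{\left(b \right)} = -5$ ($a{\left(b \right)} = 1 + 3 \left(-2\right) = 1 - 6 = -5$)
$u = 2 \sqrt{14}$ ($u = \sqrt{61 - 5} = \sqrt{56} = 2 \sqrt{14} \approx 7.4833$)
$1 \left(\left(-2 + 0\right) + 5\right) 151 + u = 1 \left(\left(-2 + 0\right) + 5\right) 151 + 2 \sqrt{14} = 1 \left(-2 + 5\right) 151 + 2 \sqrt{14} = 1 \cdot 3 \cdot 151 + 2 \sqrt{14} = 3 \cdot 151 + 2 \sqrt{14} = 453 + 2 \sqrt{14}$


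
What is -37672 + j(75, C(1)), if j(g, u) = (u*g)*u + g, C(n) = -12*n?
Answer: -26797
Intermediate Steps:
j(g, u) = g + g*u² (j(g, u) = (g*u)*u + g = g*u² + g = g + g*u²)
-37672 + j(75, C(1)) = -37672 + 75*(1 + (-12*1)²) = -37672 + 75*(1 + (-12)²) = -37672 + 75*(1 + 144) = -37672 + 75*145 = -37672 + 10875 = -26797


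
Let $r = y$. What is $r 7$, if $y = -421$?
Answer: $-2947$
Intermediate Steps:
$r = -421$
$r 7 = \left(-421\right) 7 = -2947$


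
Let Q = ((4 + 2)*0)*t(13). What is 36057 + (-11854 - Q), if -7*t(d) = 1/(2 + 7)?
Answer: 24203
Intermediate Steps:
t(d) = -1/63 (t(d) = -1/(7*(2 + 7)) = -1/7/9 = -1/7*1/9 = -1/63)
Q = 0 (Q = ((4 + 2)*0)*(-1/63) = (6*0)*(-1/63) = 0*(-1/63) = 0)
36057 + (-11854 - Q) = 36057 + (-11854 - 1*0) = 36057 + (-11854 + 0) = 36057 - 11854 = 24203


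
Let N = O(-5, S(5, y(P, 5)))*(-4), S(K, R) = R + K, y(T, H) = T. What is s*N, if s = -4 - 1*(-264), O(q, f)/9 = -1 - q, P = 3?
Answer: -37440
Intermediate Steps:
S(K, R) = K + R
O(q, f) = -9 - 9*q (O(q, f) = 9*(-1 - q) = -9 - 9*q)
N = -144 (N = (-9 - 9*(-5))*(-4) = (-9 + 45)*(-4) = 36*(-4) = -144)
s = 260 (s = -4 + 264 = 260)
s*N = 260*(-144) = -37440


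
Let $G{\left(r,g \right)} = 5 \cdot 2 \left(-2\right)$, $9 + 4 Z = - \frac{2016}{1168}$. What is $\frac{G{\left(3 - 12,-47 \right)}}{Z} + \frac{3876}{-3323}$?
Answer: $\frac{16371412}{2601909} \approx 6.2921$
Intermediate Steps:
$Z = - \frac{783}{292}$ ($Z = - \frac{9}{4} + \frac{\left(-2016\right) \frac{1}{1168}}{4} = - \frac{9}{4} + \frac{1}{4} \left(- \frac{126}{73}\right) = - \frac{9}{4} - \frac{63}{146} = - \frac{783}{292} \approx -2.6815$)
$G{\left(r,g \right)} = -20$ ($G{\left(r,g \right)} = 10 \left(-2\right) = -20$)
$\frac{G{\left(3 - 12,-47 \right)}}{Z} + \frac{3876}{-3323} = - \frac{20}{- \frac{783}{292}} + \frac{3876}{-3323} = \left(-20\right) \left(- \frac{292}{783}\right) + 3876 \left(- \frac{1}{3323}\right) = \frac{5840}{783} - \frac{3876}{3323} = \frac{16371412}{2601909}$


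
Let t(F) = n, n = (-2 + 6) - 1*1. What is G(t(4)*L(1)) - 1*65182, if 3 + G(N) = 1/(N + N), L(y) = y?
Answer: -391109/6 ≈ -65185.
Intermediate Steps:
n = 3 (n = 4 - 1 = 3)
t(F) = 3
G(N) = -3 + 1/(2*N) (G(N) = -3 + 1/(N + N) = -3 + 1/(2*N))
G(t(4)*L(1)) - 1*65182 = (-3 + 1/(2*((3*1)))) - 1*65182 = (-3 + (½)/3) - 65182 = (-3 + (½)*(⅓)) - 65182 = (-3 + ⅙) - 65182 = -17/6 - 65182 = -391109/6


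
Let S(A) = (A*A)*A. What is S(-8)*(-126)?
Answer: 64512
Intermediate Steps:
S(A) = A**3 (S(A) = A**2*A = A**3)
S(-8)*(-126) = (-8)**3*(-126) = -512*(-126) = 64512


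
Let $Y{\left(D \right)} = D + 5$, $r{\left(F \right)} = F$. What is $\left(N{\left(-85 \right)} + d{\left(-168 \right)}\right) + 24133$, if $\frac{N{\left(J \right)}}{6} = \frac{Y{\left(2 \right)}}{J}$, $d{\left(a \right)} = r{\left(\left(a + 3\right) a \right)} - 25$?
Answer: $\frac{4405338}{85} \approx 51828.0$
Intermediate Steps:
$Y{\left(D \right)} = 5 + D$
$d{\left(a \right)} = -25 + a \left(3 + a\right)$ ($d{\left(a \right)} = \left(a + 3\right) a - 25 = \left(3 + a\right) a - 25 = a \left(3 + a\right) - 25 = -25 + a \left(3 + a\right)$)
$N{\left(J \right)} = \frac{42}{J}$ ($N{\left(J \right)} = 6 \frac{5 + 2}{J} = 6 \frac{7}{J} = \frac{42}{J}$)
$\left(N{\left(-85 \right)} + d{\left(-168 \right)}\right) + 24133 = \left(\frac{42}{-85} - \left(25 + 168 \left(3 - 168\right)\right)\right) + 24133 = \left(42 \left(- \frac{1}{85}\right) - -27695\right) + 24133 = \left(- \frac{42}{85} + \left(-25 + 27720\right)\right) + 24133 = \left(- \frac{42}{85} + 27695\right) + 24133 = \frac{2354033}{85} + 24133 = \frac{4405338}{85}$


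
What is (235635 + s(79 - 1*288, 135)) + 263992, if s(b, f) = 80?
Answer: 499707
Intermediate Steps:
(235635 + s(79 - 1*288, 135)) + 263992 = (235635 + 80) + 263992 = 235715 + 263992 = 499707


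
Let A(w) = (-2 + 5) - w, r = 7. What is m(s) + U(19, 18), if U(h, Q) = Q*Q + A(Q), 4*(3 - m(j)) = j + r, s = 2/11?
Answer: 13649/44 ≈ 310.20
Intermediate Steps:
s = 2/11 (s = 2*(1/11) = 2/11 ≈ 0.18182)
A(w) = 3 - w
m(j) = 5/4 - j/4 (m(j) = 3 - (j + 7)/4 = 3 - (7 + j)/4 = 3 + (-7/4 - j/4) = 5/4 - j/4)
U(h, Q) = 3 + Q**2 - Q (U(h, Q) = Q*Q + (3 - Q) = Q**2 + (3 - Q) = 3 + Q**2 - Q)
m(s) + U(19, 18) = (5/4 - 1/4*2/11) + (3 + 18**2 - 1*18) = (5/4 - 1/22) + (3 + 324 - 18) = 53/44 + 309 = 13649/44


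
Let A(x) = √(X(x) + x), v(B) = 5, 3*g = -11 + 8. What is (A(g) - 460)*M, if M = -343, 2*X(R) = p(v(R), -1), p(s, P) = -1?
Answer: 157780 - 343*I*√6/2 ≈ 1.5778e+5 - 420.09*I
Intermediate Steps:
g = -1 (g = (-11 + 8)/3 = (⅓)*(-3) = -1)
X(R) = -½ (X(R) = (½)*(-1) = -½)
A(x) = √(-½ + x)
(A(g) - 460)*M = (√(-2 + 4*(-1))/2 - 460)*(-343) = (√(-2 - 4)/2 - 460)*(-343) = (√(-6)/2 - 460)*(-343) = ((I*√6)/2 - 460)*(-343) = (I*√6/2 - 460)*(-343) = (-460 + I*√6/2)*(-343) = 157780 - 343*I*√6/2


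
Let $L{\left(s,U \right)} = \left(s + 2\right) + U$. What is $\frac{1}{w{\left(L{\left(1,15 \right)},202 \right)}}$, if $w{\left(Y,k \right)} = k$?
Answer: $\frac{1}{202} \approx 0.0049505$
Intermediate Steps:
$L{\left(s,U \right)} = 2 + U + s$ ($L{\left(s,U \right)} = \left(2 + s\right) + U = 2 + U + s$)
$\frac{1}{w{\left(L{\left(1,15 \right)},202 \right)}} = \frac{1}{202}$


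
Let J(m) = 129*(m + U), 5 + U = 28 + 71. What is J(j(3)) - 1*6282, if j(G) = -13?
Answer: 4167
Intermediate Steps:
U = 94 (U = -5 + (28 + 71) = -5 + 99 = 94)
J(m) = 12126 + 129*m (J(m) = 129*(m + 94) = 129*(94 + m) = 12126 + 129*m)
J(j(3)) - 1*6282 = (12126 + 129*(-13)) - 1*6282 = (12126 - 1677) - 6282 = 10449 - 6282 = 4167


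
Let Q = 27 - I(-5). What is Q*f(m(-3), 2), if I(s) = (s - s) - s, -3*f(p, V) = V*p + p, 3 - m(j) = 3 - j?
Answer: 66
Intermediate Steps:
m(j) = j (m(j) = 3 - (3 - j) = 3 + (-3 + j) = j)
f(p, V) = -p/3 - V*p/3 (f(p, V) = -(V*p + p)/3 = -(p + V*p)/3 = -p/3 - V*p/3)
I(s) = -s (I(s) = 0 - s = -s)
Q = 22 (Q = 27 - (-1)*(-5) = 27 - 1*5 = 27 - 5 = 22)
Q*f(m(-3), 2) = 22*(-⅓*(-3)*(1 + 2)) = 22*(-⅓*(-3)*3) = 22*3 = 66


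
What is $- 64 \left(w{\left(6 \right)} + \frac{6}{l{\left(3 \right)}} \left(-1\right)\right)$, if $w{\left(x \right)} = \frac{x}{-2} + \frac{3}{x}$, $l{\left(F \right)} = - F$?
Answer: $32$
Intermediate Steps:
$w{\left(x \right)} = \frac{3}{x} - \frac{x}{2}$ ($w{\left(x \right)} = x \left(- \frac{1}{2}\right) + \frac{3}{x} = - \frac{x}{2} + \frac{3}{x} = \frac{3}{x} - \frac{x}{2}$)
$- 64 \left(w{\left(6 \right)} + \frac{6}{l{\left(3 \right)}} \left(-1\right)\right) = - 64 \left(\left(\frac{3}{6} - 3\right) + \frac{6}{\left(-1\right) 3} \left(-1\right)\right) = - 64 \left(\left(3 \cdot \frac{1}{6} - 3\right) + \frac{6}{-3} \left(-1\right)\right) = - 64 \left(\left(\frac{1}{2} - 3\right) + 6 \left(- \frac{1}{3}\right) \left(-1\right)\right) = - 64 \left(- \frac{5}{2} - -2\right) = - 64 \left(- \frac{5}{2} + 2\right) = \left(-64\right) \left(- \frac{1}{2}\right) = 32$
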